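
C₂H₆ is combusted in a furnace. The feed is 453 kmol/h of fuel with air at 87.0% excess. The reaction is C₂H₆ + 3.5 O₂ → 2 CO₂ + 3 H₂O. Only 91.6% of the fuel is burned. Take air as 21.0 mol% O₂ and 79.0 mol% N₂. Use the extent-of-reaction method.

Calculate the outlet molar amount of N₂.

Stoichiometric O₂ = 3.5 × 453 = 1586 kmol/h; O₂ fed = 1586 × 1.870 = 2965 kmol/h.
N₂ fed = 2965 × 79/21 = 11150 kmol/h.
Fuel reacted = 0.916 × 453 → ξ = 414.9 kmol/h.
Outlet (n = n₀ + ν ξ):
  C₂H₆: 453 − 1(414.9) = 38.05
  O₂: 2965 − 3.5(414.9) = 1513
  N₂: 11150 (inert)
  CO₂: 0 + 2(414.9) = 829.9
  H₂O: 0 + 3(414.9) = 1245

11200 kmol/h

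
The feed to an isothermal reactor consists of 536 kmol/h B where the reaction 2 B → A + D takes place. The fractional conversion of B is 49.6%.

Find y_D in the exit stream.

0.248

B reacted = 0.496 × 536 = 265.9 kmol/h; ν_B = −2, so ξ = 265.9/2 = 132.9 kmol/h.
Outlet amounts (n = n₀ + ν ξ):
  B: 536 − 2(132.9) = 270.1
  A: 0 + 1(132.9) = 132.9
  D: 0 + 1(132.9) = 132.9
Total out = 536 kmol/h; y_D = 132.9 / 536 = 0.248.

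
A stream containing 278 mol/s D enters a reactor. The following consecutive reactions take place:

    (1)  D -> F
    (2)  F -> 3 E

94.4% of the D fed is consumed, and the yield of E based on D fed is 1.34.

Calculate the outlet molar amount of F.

Conversion of D: D consumed = 1ξ₁ = 0.944 × 278 → ξ₁ = 262.4 mol/s.
Yield of E: 3ξ₂ / 278 = 1.34 → ξ₂ = 124.2 mol/s.
Outlet amounts (n = n₀ + Σ ν·ξ):
  D: 278 − 1(262.4) = 15.57
  F: 0 + 1(262.4) − 1(124.2) = 138.3
  E: 0 + 3(124.2) = 372.5

138 mol/s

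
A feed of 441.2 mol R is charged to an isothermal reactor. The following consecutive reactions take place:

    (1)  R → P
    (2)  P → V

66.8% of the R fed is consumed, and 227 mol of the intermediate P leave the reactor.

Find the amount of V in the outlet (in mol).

67.7 mol

Conversion of R: R consumed = 1ξ₁ = 0.668 × 441.2 → ξ₁ = 294.7 mol.
P balance: n_P = 0 + 1ξ₁ − 1ξ₂ = 227 → ξ₂ = (1·294.7 − 227)/1 = 67.72 mol.
Outlet amounts (n = n₀ + Σ ν·ξ):
  R: 441.2 − 1(294.7) = 146.5
  P: 0 + 1(294.7) − 1(67.72) = 227
  V: 0 + 1(67.72) = 67.72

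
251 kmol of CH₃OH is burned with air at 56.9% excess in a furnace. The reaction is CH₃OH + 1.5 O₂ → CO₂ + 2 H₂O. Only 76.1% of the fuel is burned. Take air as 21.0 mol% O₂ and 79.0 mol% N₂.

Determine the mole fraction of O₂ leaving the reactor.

0.0963

Stoichiometric O₂ = 1.5 × 251 = 376.5 kmol; O₂ fed = 376.5 × 1.569 = 590.7 kmol.
N₂ fed = 590.7 × 79/21 = 2222 kmol.
Fuel reacted = 0.761 × 251 → ξ = 191 kmol.
Outlet (n = n₀ + ν ξ):
  CH₃OH: 251 − 1(191) = 59.99
  O₂: 590.7 − 1.5(191) = 304.2
  N₂: 2222 (inert)
  CO₂: 0 + 1(191) = 191
  H₂O: 0 + 2(191) = 382
Total out = 3159 kmol; y_O₂ = 304.2 / 3159 = 0.09628.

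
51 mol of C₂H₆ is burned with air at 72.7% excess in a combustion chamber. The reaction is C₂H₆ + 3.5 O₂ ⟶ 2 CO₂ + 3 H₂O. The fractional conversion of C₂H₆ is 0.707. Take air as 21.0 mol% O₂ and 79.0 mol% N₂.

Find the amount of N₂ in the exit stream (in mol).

Stoichiometric O₂ = 3.5 × 51 = 178.5 mol; O₂ fed = 178.5 × 1.727 = 308.3 mol.
N₂ fed = 308.3 × 79/21 = 1160 mol.
Fuel reacted = 0.707 × 51 → ξ = 36.06 mol.
Outlet (n = n₀ + ν ξ):
  C₂H₆: 51 − 1(36.06) = 14.94
  O₂: 308.3 − 3.5(36.06) = 182.1
  N₂: 1160 (inert)
  CO₂: 0 + 2(36.06) = 72.11
  H₂O: 0 + 3(36.06) = 108.2

1160 mol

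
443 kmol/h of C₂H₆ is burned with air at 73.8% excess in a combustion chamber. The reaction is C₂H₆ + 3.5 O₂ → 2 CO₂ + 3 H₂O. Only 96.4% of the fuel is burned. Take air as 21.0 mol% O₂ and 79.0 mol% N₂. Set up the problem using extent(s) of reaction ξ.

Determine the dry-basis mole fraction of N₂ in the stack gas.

Stoichiometric O₂ = 3.5 × 443 = 1550 kmol/h; O₂ fed = 1550 × 1.738 = 2695 kmol/h.
N₂ fed = 2695 × 79/21 = 10140 kmol/h.
Fuel reacted = 0.964 × 443 → ξ = 427.1 kmol/h.
Outlet (n = n₀ + ν ξ):
  C₂H₆: 443 − 1(427.1) = 15.95
  O₂: 2695 − 3.5(427.1) = 1200
  N₂: 10140 (inert)
  CO₂: 0 + 2(427.1) = 854.1
  H₂O: 0 + 3(427.1) = 1281
Dry total = 12210 kmol/h; y_N₂ (dry) = 10140 / 12210 = 0.8304.

0.83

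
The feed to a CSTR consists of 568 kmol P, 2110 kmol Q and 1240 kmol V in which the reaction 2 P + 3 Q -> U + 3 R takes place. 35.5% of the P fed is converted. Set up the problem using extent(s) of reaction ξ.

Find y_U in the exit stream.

P reacted = 0.355 × 568 = 201.6 kmol; ν_P = −2, so ξ = 201.6/2 = 100.8 kmol.
Outlet amounts (n = n₀ + ν ξ):
  P: 568 − 2(100.8) = 366.4
  Q: 2110 − 3(100.8) = 1808
  U: 0 + 1(100.8) = 100.8
  R: 0 + 3(100.8) = 302.5
  V: 1240 (inert)
Total out = 3817 kmol; y_U = 100.8 / 3817 = 0.02641.

0.0264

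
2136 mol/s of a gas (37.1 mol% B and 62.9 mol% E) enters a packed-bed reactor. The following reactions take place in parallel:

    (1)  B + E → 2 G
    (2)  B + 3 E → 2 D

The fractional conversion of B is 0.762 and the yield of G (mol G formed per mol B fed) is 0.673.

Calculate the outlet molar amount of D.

674 mol/s

Yield of G: 2ξ₁ / 792.5 = 0.673 → ξ₁ = 266.7 mol/s.
Conversion of B: 1ξ₁ + 1ξ₂ = 0.762 × 792.5 = 603.9 → ξ₂ = 337.2 mol/s.
Outlet amounts (n = n₀ + Σ ν·ξ):
  B: 792.5 − 1(266.7) − 1(337.2) = 188.6
  E: 1344 − 1(266.7) − 3(337.2) = 65.31
  G: 0 + 2(266.7) = 533.3
  D: 0 + 2(337.2) = 674.4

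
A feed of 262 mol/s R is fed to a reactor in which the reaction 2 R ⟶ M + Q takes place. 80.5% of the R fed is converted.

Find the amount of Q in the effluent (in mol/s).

R reacted = 0.805 × 262 = 210.9 mol/s; ν_R = −2, so ξ = 210.9/2 = 105.5 mol/s.
Outlet amounts (n = n₀ + ν ξ):
  R: 262 − 2(105.5) = 51.09
  M: 0 + 1(105.5) = 105.5
  Q: 0 + 1(105.5) = 105.5

105 mol/s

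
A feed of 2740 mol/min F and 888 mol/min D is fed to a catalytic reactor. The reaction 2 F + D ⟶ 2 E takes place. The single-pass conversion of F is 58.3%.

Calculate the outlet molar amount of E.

1600 mol/min

F reacted = 0.583 × 2740 = 1597 mol/min; ν_F = −2, so ξ = 1597/2 = 798.7 mol/min.
Outlet amounts (n = n₀ + ν ξ):
  F: 2740 − 2(798.7) = 1143
  D: 888 − 1(798.7) = 89.29
  E: 0 + 2(798.7) = 1597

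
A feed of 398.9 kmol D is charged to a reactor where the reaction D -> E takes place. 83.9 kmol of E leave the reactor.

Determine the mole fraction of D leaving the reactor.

For E: n = n₀ + 1ξ → 83.9 = 0 + 1ξ, giving ξ = 83.9 kmol.
Outlet amounts (n = n₀ + ν ξ):
  D: 398.9 − 1(83.9) = 315
  E: 0 + 1(83.9) = 83.9
Total out = 398.9 kmol; y_D = 315 / 398.9 = 0.7897.

0.79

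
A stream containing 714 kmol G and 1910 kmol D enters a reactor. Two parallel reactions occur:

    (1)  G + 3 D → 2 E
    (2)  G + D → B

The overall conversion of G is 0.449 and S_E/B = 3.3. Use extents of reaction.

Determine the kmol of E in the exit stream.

399 kmol

Conversion of G: G consumed = 0.449 × 714 = 320.6 kmol = 1ξ₁ + 1ξ₂.
Selectivity: 2ξ₁ / (1ξ₂) = 3.3 → ξ₁ = 1.65 ξ₂.
Substitute: (1·1.65 + 1) ξ₂ = 320.6 → ξ₂ = 121 kmol, ξ₁ = 199.6 kmol.
Outlet amounts (n = n₀ + Σ ν·ξ):
  G: 714 − 1(199.6) − 1(121) = 393.4
  D: 1910 − 3(199.6) − 1(121) = 1190
  E: 0 + 2(199.6) = 399.2
  B: 0 + 1(121) = 121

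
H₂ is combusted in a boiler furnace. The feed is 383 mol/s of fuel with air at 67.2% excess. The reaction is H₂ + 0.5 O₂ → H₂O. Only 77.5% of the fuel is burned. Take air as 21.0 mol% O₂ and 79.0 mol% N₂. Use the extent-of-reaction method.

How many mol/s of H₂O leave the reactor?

Stoichiometric O₂ = 0.5 × 383 = 191.5 mol/s; O₂ fed = 191.5 × 1.672 = 320.2 mol/s.
N₂ fed = 320.2 × 79/21 = 1205 mol/s.
Fuel reacted = 0.775 × 383 → ξ = 296.8 mol/s.
Outlet (n = n₀ + ν ξ):
  H₂: 383 − 1(296.8) = 86.18
  O₂: 320.2 − 0.5(296.8) = 171.8
  N₂: 1205 (inert)
  H₂O: 0 + 1(296.8) = 296.8

297 mol/s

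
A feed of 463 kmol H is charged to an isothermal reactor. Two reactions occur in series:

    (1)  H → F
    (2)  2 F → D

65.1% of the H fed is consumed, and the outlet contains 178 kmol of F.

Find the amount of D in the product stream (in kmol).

61.7 kmol

Conversion of H: H consumed = 1ξ₁ = 0.651 × 463 → ξ₁ = 301.4 kmol.
F balance: n_F = 0 + 1ξ₁ − 2ξ₂ = 178 → ξ₂ = (1·301.4 − 178)/2 = 61.71 kmol.
Outlet amounts (n = n₀ + Σ ν·ξ):
  H: 463 − 1(301.4) = 161.6
  F: 0 + 1(301.4) − 2(61.71) = 178
  D: 0 + 1(61.71) = 61.71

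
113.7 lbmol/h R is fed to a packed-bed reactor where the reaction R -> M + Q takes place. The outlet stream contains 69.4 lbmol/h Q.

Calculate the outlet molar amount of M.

For Q: n = n₀ + 1ξ → 69.4 = 0 + 1ξ, giving ξ = 69.4 lbmol/h.
Outlet amounts (n = n₀ + ν ξ):
  R: 113.7 − 1(69.4) = 44.3
  M: 0 + 1(69.4) = 69.4
  Q: 0 + 1(69.4) = 69.4

69.4 lbmol/h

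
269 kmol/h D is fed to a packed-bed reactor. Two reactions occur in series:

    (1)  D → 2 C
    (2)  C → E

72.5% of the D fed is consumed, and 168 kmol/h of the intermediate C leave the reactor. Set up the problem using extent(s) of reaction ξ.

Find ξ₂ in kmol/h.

Conversion of D: D consumed = 1ξ₁ = 0.725 × 269 → ξ₁ = 195 kmol/h.
C balance: n_C = 0 + 2ξ₁ − 1ξ₂ = 168 → ξ₂ = (2·195 − 168)/1 = 222.1 kmol/h.
Outlet amounts (n = n₀ + Σ ν·ξ):
  D: 269 − 1(195) = 73.97
  C: 0 + 2(195) − 1(222.1) = 168
  E: 0 + 1(222.1) = 222.1

ξ₂ = 222 kmol/h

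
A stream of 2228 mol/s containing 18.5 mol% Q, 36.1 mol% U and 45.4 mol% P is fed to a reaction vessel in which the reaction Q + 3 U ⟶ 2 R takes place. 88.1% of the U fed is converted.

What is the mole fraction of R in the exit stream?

0.269

U reacted = 0.881 × 804.3 = 708.6 mol/s; ν_U = −3, so ξ = 708.6/3 = 236.2 mol/s.
Outlet amounts (n = n₀ + ν ξ):
  Q: 412.2 − 1(236.2) = 176
  U: 804.3 − 3(236.2) = 95.71
  R: 0 + 2(236.2) = 472.4
  P: 1012 (inert)
Total out = 1756 mol/s; y_R = 472.4 / 1756 = 0.2691.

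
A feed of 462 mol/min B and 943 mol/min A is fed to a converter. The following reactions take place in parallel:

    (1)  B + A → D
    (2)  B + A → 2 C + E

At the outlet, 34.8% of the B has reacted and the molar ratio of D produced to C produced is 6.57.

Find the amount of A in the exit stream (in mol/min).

Conversion of B: B consumed = 0.348 × 462 = 160.8 mol/min = 1ξ₁ + 1ξ₂.
Selectivity: 1ξ₁ / (2ξ₂) = 6.57 → ξ₁ = 13.14 ξ₂.
Substitute: (1·13.14 + 1) ξ₂ = 160.8 → ξ₂ = 11.37 mol/min, ξ₁ = 149.4 mol/min.
Outlet amounts (n = n₀ + Σ ν·ξ):
  B: 462 − 1(149.4) − 1(11.37) = 301.2
  A: 943 − 1(149.4) − 1(11.37) = 782.2
  D: 0 + 1(149.4) = 149.4
  C: 0 + 2(11.37) = 22.74
  E: 0 + 1(11.37) = 11.37

782 mol/min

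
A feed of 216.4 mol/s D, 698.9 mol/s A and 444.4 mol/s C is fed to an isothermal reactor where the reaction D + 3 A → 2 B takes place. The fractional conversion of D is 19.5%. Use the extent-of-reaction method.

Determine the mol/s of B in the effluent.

84.4 mol/s

D reacted = 0.195 × 216.4 = 42.2 mol/s; ν_D = −1, so ξ = 42.2/1 = 42.2 mol/s.
Outlet amounts (n = n₀ + ν ξ):
  D: 216.4 − 1(42.2) = 174.2
  A: 698.9 − 3(42.2) = 572.3
  B: 0 + 2(42.2) = 84.4
  C: 444.4 (inert)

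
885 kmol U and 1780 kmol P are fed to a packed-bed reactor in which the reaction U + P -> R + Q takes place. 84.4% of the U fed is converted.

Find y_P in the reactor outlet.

0.388

U reacted = 0.844 × 885 = 746.9 kmol; ν_U = −1, so ξ = 746.9/1 = 746.9 kmol.
Outlet amounts (n = n₀ + ν ξ):
  U: 885 − 1(746.9) = 138.1
  P: 1780 − 1(746.9) = 1033
  R: 0 + 1(746.9) = 746.9
  Q: 0 + 1(746.9) = 746.9
Total out = 2665 kmol; y_P = 1033 / 2665 = 0.3876.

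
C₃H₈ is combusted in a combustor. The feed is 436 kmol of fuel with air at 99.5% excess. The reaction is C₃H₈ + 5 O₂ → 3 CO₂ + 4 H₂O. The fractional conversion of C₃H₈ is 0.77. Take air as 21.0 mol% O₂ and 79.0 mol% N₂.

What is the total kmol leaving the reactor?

Stoichiometric O₂ = 5 × 436 = 2180 kmol; O₂ fed = 2180 × 1.995 = 4349 kmol.
N₂ fed = 4349 × 79/21 = 16360 kmol.
Fuel reacted = 0.77 × 436 → ξ = 335.7 kmol.
Outlet (n = n₀ + ν ξ):
  C₃H₈: 436 − 1(335.7) = 100.3
  O₂: 4349 − 5(335.7) = 2670
  N₂: 16360 (inert)
  CO₂: 0 + 3(335.7) = 1007
  H₂O: 0 + 4(335.7) = 1343
Total out = 100.3 + 2670 + 16360 + 1007 + 1343 = 21480 kmol.

21500 kmol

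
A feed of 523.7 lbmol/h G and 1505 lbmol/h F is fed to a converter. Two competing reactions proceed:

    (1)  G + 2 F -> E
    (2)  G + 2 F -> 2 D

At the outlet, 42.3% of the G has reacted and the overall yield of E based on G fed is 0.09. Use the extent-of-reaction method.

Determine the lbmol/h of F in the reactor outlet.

Yield of E: 1ξ₁ / 523.7 = 0.09 → ξ₁ = 47.13 lbmol/h.
Conversion of G: 1ξ₁ + 1ξ₂ = 0.423 × 523.7 = 221.5 → ξ₂ = 174.4 lbmol/h.
Outlet amounts (n = n₀ + Σ ν·ξ):
  G: 523.7 − 1(47.13) − 1(174.4) = 302.2
  F: 1505 − 2(47.13) − 2(174.4) = 1062
  E: 0 + 1(47.13) = 47.13
  D: 0 + 2(174.4) = 348.8

1060 lbmol/h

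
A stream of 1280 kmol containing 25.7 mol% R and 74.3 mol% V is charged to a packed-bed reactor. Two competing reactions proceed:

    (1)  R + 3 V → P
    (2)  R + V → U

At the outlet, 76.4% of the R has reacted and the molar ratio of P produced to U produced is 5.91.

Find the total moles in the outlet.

599 kmol

Conversion of R: R consumed = 0.764 × 329 = 251.3 kmol = 1ξ₁ + 1ξ₂.
Selectivity: 1ξ₁ / (1ξ₂) = 5.91 → ξ₁ = 5.91 ξ₂.
Substitute: (1·5.91 + 1) ξ₂ = 251.3 → ξ₂ = 36.37 kmol, ξ₁ = 215 kmol.
Outlet amounts (n = n₀ + Σ ν·ξ):
  R: 329 − 1(215) − 1(36.37) = 77.63
  V: 951 − 3(215) − 1(36.37) = 269.8
  P: 0 + 1(215) = 215
  U: 0 + 1(36.37) = 36.37
Total out = 77.63 + 269.8 + 215 + 36.37 = 598.8 kmol.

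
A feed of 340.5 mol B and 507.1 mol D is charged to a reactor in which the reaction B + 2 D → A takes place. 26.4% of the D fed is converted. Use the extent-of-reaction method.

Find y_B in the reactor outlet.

0.383

D reacted = 0.264 × 507.1 = 133.9 mol; ν_D = −2, so ξ = 133.9/2 = 66.94 mol.
Outlet amounts (n = n₀ + ν ξ):
  B: 340.5 − 1(66.94) = 273.6
  D: 507.1 − 2(66.94) = 373.2
  A: 0 + 1(66.94) = 66.94
Total out = 713.7 mol; y_B = 273.6 / 713.7 = 0.3833.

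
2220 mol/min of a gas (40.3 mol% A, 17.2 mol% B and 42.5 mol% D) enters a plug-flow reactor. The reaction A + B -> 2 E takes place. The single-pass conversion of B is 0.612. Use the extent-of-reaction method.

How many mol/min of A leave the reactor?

B reacted = 0.612 × 381.8 = 233.7 mol/min; ν_B = −1, so ξ = 233.7/1 = 233.7 mol/min.
Outlet amounts (n = n₀ + ν ξ):
  A: 894.7 − 1(233.7) = 661
  B: 381.8 − 1(233.7) = 148.2
  E: 0 + 2(233.7) = 467.4
  D: 943.5 (inert)

661 mol/min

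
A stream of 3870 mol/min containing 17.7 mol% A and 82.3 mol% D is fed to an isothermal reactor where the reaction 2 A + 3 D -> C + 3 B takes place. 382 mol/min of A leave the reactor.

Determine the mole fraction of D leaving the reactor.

0.734

For A: n = n₀ − 2ξ → 382 = 685 − 2ξ, giving ξ = 151.5 mol/min.
Outlet amounts (n = n₀ + ν ξ):
  A: 685 − 2(151.5) = 382
  D: 3185 − 3(151.5) = 2731
  C: 0 + 1(151.5) = 151.5
  B: 0 + 3(151.5) = 454.5
Total out = 3719 mol/min; y_D = 2731 / 3719 = 0.7343.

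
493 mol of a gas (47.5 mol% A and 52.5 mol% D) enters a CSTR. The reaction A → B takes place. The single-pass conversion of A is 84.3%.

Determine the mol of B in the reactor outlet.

197 mol

A reacted = 0.843 × 234.2 = 197.4 mol; ν_A = −1, so ξ = 197.4/1 = 197.4 mol.
Outlet amounts (n = n₀ + ν ξ):
  A: 234.2 − 1(197.4) = 36.77
  B: 0 + 1(197.4) = 197.4
  D: 258.8 (inert)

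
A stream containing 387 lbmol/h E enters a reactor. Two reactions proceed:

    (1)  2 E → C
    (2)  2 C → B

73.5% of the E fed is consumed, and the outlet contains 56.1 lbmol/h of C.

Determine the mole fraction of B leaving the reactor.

0.213

Conversion of E: E consumed = 2ξ₁ = 0.735 × 387 → ξ₁ = 142.2 lbmol/h.
C balance: n_C = 0 + 1ξ₁ − 2ξ₂ = 56.1 → ξ₂ = (1·142.2 − 56.1)/2 = 43.06 lbmol/h.
Outlet amounts (n = n₀ + Σ ν·ξ):
  E: 387 − 2(142.2) = 102.6
  C: 0 + 1(142.2) − 2(43.06) = 56.1
  B: 0 + 1(43.06) = 43.06
Total out = 201.7 lbmol/h; y_B = 43.06 / 201.7 = 0.2135.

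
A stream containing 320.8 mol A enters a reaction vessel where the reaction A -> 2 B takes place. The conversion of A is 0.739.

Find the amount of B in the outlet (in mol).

474 mol

A reacted = 0.739 × 320.8 = 237.1 mol; ν_A = −1, so ξ = 237.1/1 = 237.1 mol.
Outlet amounts (n = n₀ + ν ξ):
  A: 320.8 − 1(237.1) = 83.73
  B: 0 + 2(237.1) = 474.1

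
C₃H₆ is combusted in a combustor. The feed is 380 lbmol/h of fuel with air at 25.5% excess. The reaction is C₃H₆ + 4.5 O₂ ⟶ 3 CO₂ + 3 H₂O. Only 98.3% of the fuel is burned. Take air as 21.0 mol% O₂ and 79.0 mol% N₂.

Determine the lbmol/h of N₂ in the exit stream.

Stoichiometric O₂ = 4.5 × 380 = 1710 lbmol/h; O₂ fed = 1710 × 1.255 = 2146 lbmol/h.
N₂ fed = 2146 × 79/21 = 8073 lbmol/h.
Fuel reacted = 0.983 × 380 → ξ = 373.5 lbmol/h.
Outlet (n = n₀ + ν ξ):
  C₃H₆: 380 − 1(373.5) = 6.46
  O₂: 2146 − 4.5(373.5) = 465.1
  N₂: 8073 (inert)
  CO₂: 0 + 3(373.5) = 1121
  H₂O: 0 + 3(373.5) = 1121

8070 lbmol/h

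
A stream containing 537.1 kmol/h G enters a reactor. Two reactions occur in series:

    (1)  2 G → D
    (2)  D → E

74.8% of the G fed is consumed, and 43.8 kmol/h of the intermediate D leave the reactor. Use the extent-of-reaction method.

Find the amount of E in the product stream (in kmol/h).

157 kmol/h

Conversion of G: G consumed = 2ξ₁ = 0.748 × 537.1 → ξ₁ = 200.9 kmol/h.
D balance: n_D = 0 + 1ξ₁ − 1ξ₂ = 43.8 → ξ₂ = (1·200.9 − 43.8)/1 = 157.1 kmol/h.
Outlet amounts (n = n₀ + Σ ν·ξ):
  G: 537.1 − 2(200.9) = 135.3
  D: 0 + 1(200.9) − 1(157.1) = 43.8
  E: 0 + 1(157.1) = 157.1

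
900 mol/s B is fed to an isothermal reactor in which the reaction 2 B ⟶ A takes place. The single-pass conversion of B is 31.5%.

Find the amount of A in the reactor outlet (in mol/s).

142 mol/s

B reacted = 0.315 × 900 = 283.5 mol/s; ν_B = −2, so ξ = 283.5/2 = 141.8 mol/s.
Outlet amounts (n = n₀ + ν ξ):
  B: 900 − 2(141.8) = 616.5
  A: 0 + 1(141.8) = 141.8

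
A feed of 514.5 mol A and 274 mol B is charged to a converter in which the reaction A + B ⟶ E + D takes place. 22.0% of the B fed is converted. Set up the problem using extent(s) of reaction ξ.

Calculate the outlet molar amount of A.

454 mol

B reacted = 0.22 × 274 = 60.28 mol; ν_B = −1, so ξ = 60.28/1 = 60.28 mol.
Outlet amounts (n = n₀ + ν ξ):
  A: 514.5 − 1(60.28) = 454.2
  B: 274 − 1(60.28) = 213.7
  E: 0 + 1(60.28) = 60.28
  D: 0 + 1(60.28) = 60.28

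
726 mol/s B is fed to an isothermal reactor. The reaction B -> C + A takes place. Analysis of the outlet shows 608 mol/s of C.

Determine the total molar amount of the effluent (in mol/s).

For C: n = n₀ + 1ξ → 608 = 0 + 1ξ, giving ξ = 608 mol/s.
Outlet amounts (n = n₀ + ν ξ):
  B: 726 − 1(608) = 118
  C: 0 + 1(608) = 608
  A: 0 + 1(608) = 608
Total out = 118 + 608 + 608 = 1334 mol/s.

1330 mol/s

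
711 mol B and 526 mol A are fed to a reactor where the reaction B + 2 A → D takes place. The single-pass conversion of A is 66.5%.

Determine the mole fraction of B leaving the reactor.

0.604

A reacted = 0.665 × 526 = 349.8 mol; ν_A = −2, so ξ = 349.8/2 = 174.9 mol.
Outlet amounts (n = n₀ + ν ξ):
  B: 711 − 1(174.9) = 536.1
  A: 526 − 2(174.9) = 176.2
  D: 0 + 1(174.9) = 174.9
Total out = 887.2 mol; y_B = 536.1 / 887.2 = 0.6043.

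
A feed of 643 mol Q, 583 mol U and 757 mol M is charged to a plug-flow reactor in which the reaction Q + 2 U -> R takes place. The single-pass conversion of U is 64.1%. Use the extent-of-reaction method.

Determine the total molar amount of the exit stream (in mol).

U reacted = 0.641 × 583 = 373.7 mol; ν_U = −2, so ξ = 373.7/2 = 186.9 mol.
Outlet amounts (n = n₀ + ν ξ):
  Q: 643 − 1(186.9) = 456.1
  U: 583 − 2(186.9) = 209.3
  R: 0 + 1(186.9) = 186.9
  M: 757 (inert)
Total out = 456.1 + 209.3 + 186.9 + 757 = 1609 mol.

1610 mol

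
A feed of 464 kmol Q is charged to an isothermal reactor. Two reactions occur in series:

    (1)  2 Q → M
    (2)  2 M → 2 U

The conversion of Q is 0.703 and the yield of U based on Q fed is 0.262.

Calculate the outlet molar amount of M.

41.5 kmol

Conversion of Q: Q consumed = 2ξ₁ = 0.703 × 464 → ξ₁ = 163.1 kmol.
Yield of U: 2ξ₂ / 464 = 0.262 → ξ₂ = 60.78 kmol.
Outlet amounts (n = n₀ + Σ ν·ξ):
  Q: 464 − 2(163.1) = 137.8
  M: 0 + 1(163.1) − 2(60.78) = 41.53
  U: 0 + 2(60.78) = 121.6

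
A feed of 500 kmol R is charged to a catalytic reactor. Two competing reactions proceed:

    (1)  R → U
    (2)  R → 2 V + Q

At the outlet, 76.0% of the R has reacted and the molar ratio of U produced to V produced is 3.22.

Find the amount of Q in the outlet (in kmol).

51.1 kmol

Conversion of R: R consumed = 0.76 × 500 = 380 kmol = 1ξ₁ + 1ξ₂.
Selectivity: 1ξ₁ / (2ξ₂) = 3.22 → ξ₁ = 6.44 ξ₂.
Substitute: (1·6.44 + 1) ξ₂ = 380 → ξ₂ = 51.08 kmol, ξ₁ = 328.9 kmol.
Outlet amounts (n = n₀ + Σ ν·ξ):
  R: 500 − 1(328.9) − 1(51.08) = 120
  U: 0 + 1(328.9) = 328.9
  V: 0 + 2(51.08) = 102.2
  Q: 0 + 1(51.08) = 51.08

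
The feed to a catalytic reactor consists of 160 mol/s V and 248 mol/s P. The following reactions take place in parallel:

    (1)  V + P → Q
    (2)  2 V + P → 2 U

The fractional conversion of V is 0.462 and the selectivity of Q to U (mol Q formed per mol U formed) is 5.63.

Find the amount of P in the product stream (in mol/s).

180 mol/s

Conversion of V: V consumed = 0.462 × 160 = 73.92 mol/s = 1ξ₁ + 2ξ₂.
Selectivity: 1ξ₁ / (2ξ₂) = 5.63 → ξ₁ = 11.26 ξ₂.
Substitute: (1·11.26 + 2) ξ₂ = 73.92 → ξ₂ = 5.575 mol/s, ξ₁ = 62.77 mol/s.
Outlet amounts (n = n₀ + Σ ν·ξ):
  V: 160 − 1(62.77) − 2(5.575) = 86.08
  P: 248 − 1(62.77) − 1(5.575) = 179.7
  Q: 0 + 1(62.77) = 62.77
  U: 0 + 2(5.575) = 11.15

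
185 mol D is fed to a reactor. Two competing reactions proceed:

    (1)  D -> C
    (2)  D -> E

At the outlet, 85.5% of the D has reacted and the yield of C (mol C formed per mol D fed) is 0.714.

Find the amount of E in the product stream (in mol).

26.1 mol

Yield of C: 1ξ₁ / 185 = 0.714 → ξ₁ = 132.1 mol.
Conversion of D: 1ξ₁ + 1ξ₂ = 0.855 × 185 = 158.2 → ξ₂ = 26.08 mol.
Outlet amounts (n = n₀ + Σ ν·ξ):
  D: 185 − 1(132.1) − 1(26.08) = 26.83
  C: 0 + 1(132.1) = 132.1
  E: 0 + 1(26.08) = 26.08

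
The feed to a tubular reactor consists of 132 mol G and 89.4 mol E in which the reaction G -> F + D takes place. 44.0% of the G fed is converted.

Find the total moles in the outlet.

G reacted = 0.44 × 132 = 58.08 mol; ν_G = −1, so ξ = 58.08/1 = 58.08 mol.
Outlet amounts (n = n₀ + ν ξ):
  G: 132 − 1(58.08) = 73.92
  F: 0 + 1(58.08) = 58.08
  D: 0 + 1(58.08) = 58.08
  E: 89.4 (inert)
Total out = 73.92 + 58.08 + 58.08 + 89.4 = 279.5 mol.

279 mol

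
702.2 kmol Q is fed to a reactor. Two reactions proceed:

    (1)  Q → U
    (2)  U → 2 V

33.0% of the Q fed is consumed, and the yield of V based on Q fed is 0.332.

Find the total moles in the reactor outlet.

Conversion of Q: Q consumed = 1ξ₁ = 0.33 × 702.2 → ξ₁ = 231.7 kmol.
Yield of V: 2ξ₂ / 702.2 = 0.332 → ξ₂ = 116.6 kmol.
Outlet amounts (n = n₀ + Σ ν·ξ):
  Q: 702.2 − 1(231.7) = 470.5
  U: 0 + 1(231.7) − 1(116.6) = 115.2
  V: 0 + 2(116.6) = 233.1
Total out = 470.5 + 115.2 + 233.1 = 818.8 kmol.

819 kmol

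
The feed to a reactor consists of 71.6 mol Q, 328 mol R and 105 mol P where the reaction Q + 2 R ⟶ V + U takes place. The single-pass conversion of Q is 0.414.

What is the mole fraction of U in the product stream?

0.0624

Q reacted = 0.414 × 71.6 = 29.64 mol; ν_Q = −1, so ξ = 29.64/1 = 29.64 mol.
Outlet amounts (n = n₀ + ν ξ):
  Q: 71.6 − 1(29.64) = 41.96
  R: 328 − 2(29.64) = 268.7
  V: 0 + 1(29.64) = 29.64
  U: 0 + 1(29.64) = 29.64
  P: 105 (inert)
Total out = 475 mol; y_U = 29.64 / 475 = 0.06241.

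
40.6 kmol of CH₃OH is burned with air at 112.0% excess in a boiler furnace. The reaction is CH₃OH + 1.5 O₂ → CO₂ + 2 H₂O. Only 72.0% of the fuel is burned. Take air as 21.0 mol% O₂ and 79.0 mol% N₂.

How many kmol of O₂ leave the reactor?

Stoichiometric O₂ = 1.5 × 40.6 = 60.9 kmol; O₂ fed = 60.9 × 2.120 = 129.1 kmol.
N₂ fed = 129.1 × 79/21 = 485.7 kmol.
Fuel reacted = 0.72 × 40.6 → ξ = 29.23 kmol.
Outlet (n = n₀ + ν ξ):
  CH₃OH: 40.6 − 1(29.23) = 11.37
  O₂: 129.1 − 1.5(29.23) = 85.26
  N₂: 485.7 (inert)
  CO₂: 0 + 1(29.23) = 29.23
  H₂O: 0 + 2(29.23) = 58.46

85.3 kmol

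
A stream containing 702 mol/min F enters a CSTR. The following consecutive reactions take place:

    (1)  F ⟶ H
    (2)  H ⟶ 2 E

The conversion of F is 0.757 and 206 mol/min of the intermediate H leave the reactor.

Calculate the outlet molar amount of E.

Conversion of F: F consumed = 1ξ₁ = 0.757 × 702 → ξ₁ = 531.4 mol/min.
H balance: n_H = 0 + 1ξ₁ − 1ξ₂ = 206 → ξ₂ = (1·531.4 − 206)/1 = 325.4 mol/min.
Outlet amounts (n = n₀ + Σ ν·ξ):
  F: 702 − 1(531.4) = 170.6
  H: 0 + 1(531.4) − 1(325.4) = 206
  E: 0 + 2(325.4) = 650.8

651 mol/min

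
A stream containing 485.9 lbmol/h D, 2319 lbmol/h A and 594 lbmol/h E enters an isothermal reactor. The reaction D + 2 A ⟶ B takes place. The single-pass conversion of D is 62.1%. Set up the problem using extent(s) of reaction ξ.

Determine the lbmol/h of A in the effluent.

1720 lbmol/h

D reacted = 0.621 × 485.9 = 301.7 lbmol/h; ν_D = −1, so ξ = 301.7/1 = 301.7 lbmol/h.
Outlet amounts (n = n₀ + ν ξ):
  D: 485.9 − 1(301.7) = 184.2
  A: 2319 − 2(301.7) = 1716
  B: 0 + 1(301.7) = 301.7
  E: 594 (inert)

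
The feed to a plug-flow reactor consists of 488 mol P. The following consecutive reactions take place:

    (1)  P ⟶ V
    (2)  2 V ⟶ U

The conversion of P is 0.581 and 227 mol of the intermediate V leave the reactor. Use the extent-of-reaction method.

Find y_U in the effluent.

Conversion of P: P consumed = 1ξ₁ = 0.581 × 488 → ξ₁ = 283.5 mol.
V balance: n_V = 0 + 1ξ₁ − 2ξ₂ = 227 → ξ₂ = (1·283.5 − 227)/2 = 28.26 mol.
Outlet amounts (n = n₀ + Σ ν·ξ):
  P: 488 − 1(283.5) = 204.5
  V: 0 + 1(283.5) − 2(28.26) = 227
  U: 0 + 1(28.26) = 28.26
Total out = 459.7 mol; y_U = 28.26 / 459.7 = 0.06148.

0.0615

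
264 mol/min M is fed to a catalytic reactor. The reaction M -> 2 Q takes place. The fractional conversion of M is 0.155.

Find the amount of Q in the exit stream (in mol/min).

M reacted = 0.155 × 264 = 40.92 mol/min; ν_M = −1, so ξ = 40.92/1 = 40.92 mol/min.
Outlet amounts (n = n₀ + ν ξ):
  M: 264 − 1(40.92) = 223.1
  Q: 0 + 2(40.92) = 81.84

81.8 mol/min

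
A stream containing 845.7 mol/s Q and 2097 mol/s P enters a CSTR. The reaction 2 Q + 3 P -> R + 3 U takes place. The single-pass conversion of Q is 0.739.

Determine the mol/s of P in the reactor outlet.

Q reacted = 0.739 × 845.7 = 625 mol/s; ν_Q = −2, so ξ = 625/2 = 312.5 mol/s.
Outlet amounts (n = n₀ + ν ξ):
  Q: 845.7 − 2(312.5) = 220.7
  P: 2097 − 3(312.5) = 1160
  R: 0 + 1(312.5) = 312.5
  U: 0 + 3(312.5) = 937.5

1160 mol/s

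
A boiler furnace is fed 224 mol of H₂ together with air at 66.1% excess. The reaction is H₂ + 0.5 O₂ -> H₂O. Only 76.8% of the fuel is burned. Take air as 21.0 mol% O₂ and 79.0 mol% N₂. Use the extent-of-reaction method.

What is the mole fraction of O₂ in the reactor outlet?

Stoichiometric O₂ = 0.5 × 224 = 112 mol; O₂ fed = 112 × 1.661 = 186 mol.
N₂ fed = 186 × 79/21 = 699.8 mol.
Fuel reacted = 0.768 × 224 → ξ = 172 mol.
Outlet (n = n₀ + ν ξ):
  H₂: 224 − 1(172) = 51.97
  O₂: 186 − 0.5(172) = 100
  N₂: 699.8 (inert)
  H₂O: 0 + 1(172) = 172
Total out = 1024 mol; y_O₂ = 100 / 1024 = 0.09769.

0.0977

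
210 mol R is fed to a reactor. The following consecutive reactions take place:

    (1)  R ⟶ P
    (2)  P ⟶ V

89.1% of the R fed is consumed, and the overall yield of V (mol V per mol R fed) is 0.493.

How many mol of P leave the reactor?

Conversion of R: R consumed = 1ξ₁ = 0.891 × 210 → ξ₁ = 187.1 mol.
Yield of V: 1ξ₂ / 210 = 0.493 → ξ₂ = 103.5 mol.
Outlet amounts (n = n₀ + Σ ν·ξ):
  R: 210 − 1(187.1) = 22.89
  P: 0 + 1(187.1) − 1(103.5) = 83.58
  V: 0 + 1(103.5) = 103.5

83.6 mol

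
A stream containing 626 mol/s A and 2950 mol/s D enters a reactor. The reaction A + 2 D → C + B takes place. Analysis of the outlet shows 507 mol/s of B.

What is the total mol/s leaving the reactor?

3070 mol/s

For B: n = n₀ + 1ξ → 507 = 0 + 1ξ, giving ξ = 507 mol/s.
Outlet amounts (n = n₀ + ν ξ):
  A: 626 − 1(507) = 119
  D: 2950 − 2(507) = 1936
  C: 0 + 1(507) = 507
  B: 0 + 1(507) = 507
Total out = 119 + 1936 + 507 + 507 = 3069 mol/s.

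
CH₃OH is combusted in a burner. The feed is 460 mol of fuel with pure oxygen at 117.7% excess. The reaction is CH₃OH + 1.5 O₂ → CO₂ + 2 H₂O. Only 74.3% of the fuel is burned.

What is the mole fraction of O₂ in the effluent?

Stoichiometric O₂ = 1.5 × 460 = 690 mol; O₂ fed = 690 × 2.177 = 1502 mol.
Fuel reacted = 0.743 × 460 → ξ = 341.8 mol.
Outlet (n = n₀ + ν ξ):
  CH₃OH: 460 − 1(341.8) = 118.2
  O₂: 1502 − 1.5(341.8) = 989.5
  CO₂: 0 + 1(341.8) = 341.8
  H₂O: 0 + 2(341.8) = 683.6
Total out = 2133 mol; y_O₂ = 989.5 / 2133 = 0.4639.

0.464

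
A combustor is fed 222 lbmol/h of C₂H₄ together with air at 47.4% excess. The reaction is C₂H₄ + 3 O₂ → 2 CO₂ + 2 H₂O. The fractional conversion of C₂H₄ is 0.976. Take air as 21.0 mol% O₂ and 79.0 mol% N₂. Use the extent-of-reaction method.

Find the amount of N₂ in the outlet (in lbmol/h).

Stoichiometric O₂ = 3 × 222 = 666 lbmol/h; O₂ fed = 666 × 1.474 = 981.7 lbmol/h.
N₂ fed = 981.7 × 79/21 = 3693 lbmol/h.
Fuel reacted = 0.976 × 222 → ξ = 216.7 lbmol/h.
Outlet (n = n₀ + ν ξ):
  C₂H₄: 222 − 1(216.7) = 5.328
  O₂: 981.7 − 3(216.7) = 331.7
  N₂: 3693 (inert)
  CO₂: 0 + 2(216.7) = 433.3
  H₂O: 0 + 2(216.7) = 433.3

3690 lbmol/h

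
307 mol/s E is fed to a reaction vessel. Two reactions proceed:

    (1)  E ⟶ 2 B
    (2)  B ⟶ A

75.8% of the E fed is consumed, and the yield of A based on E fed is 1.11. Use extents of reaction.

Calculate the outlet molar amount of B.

125 mol/s

Conversion of E: E consumed = 1ξ₁ = 0.758 × 307 → ξ₁ = 232.7 mol/s.
Yield of A: 1ξ₂ / 307 = 1.11 → ξ₂ = 340.8 mol/s.
Outlet amounts (n = n₀ + Σ ν·ξ):
  E: 307 − 1(232.7) = 74.29
  B: 0 + 2(232.7) − 1(340.8) = 124.6
  A: 0 + 1(340.8) = 340.8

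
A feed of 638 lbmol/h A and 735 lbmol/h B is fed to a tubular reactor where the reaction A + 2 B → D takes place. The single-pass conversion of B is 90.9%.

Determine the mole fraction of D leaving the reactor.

B reacted = 0.909 × 735 = 668.1 lbmol/h; ν_B = −2, so ξ = 668.1/2 = 334.1 lbmol/h.
Outlet amounts (n = n₀ + ν ξ):
  A: 638 − 1(334.1) = 303.9
  B: 735 − 2(334.1) = 66.88
  D: 0 + 1(334.1) = 334.1
Total out = 704.9 lbmol/h; y_D = 334.1 / 704.9 = 0.4739.

0.474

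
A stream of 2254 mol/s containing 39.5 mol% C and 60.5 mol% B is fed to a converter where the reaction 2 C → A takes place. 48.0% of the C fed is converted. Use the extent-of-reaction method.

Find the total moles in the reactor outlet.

2040 mol/s

C reacted = 0.48 × 890.3 = 427.4 mol/s; ν_C = −2, so ξ = 427.4/2 = 213.7 mol/s.
Outlet amounts (n = n₀ + ν ξ):
  C: 890.3 − 2(213.7) = 463
  A: 0 + 1(213.7) = 213.7
  B: 1364 (inert)
Total out = 463 + 213.7 + 1364 = 2040 mol/s.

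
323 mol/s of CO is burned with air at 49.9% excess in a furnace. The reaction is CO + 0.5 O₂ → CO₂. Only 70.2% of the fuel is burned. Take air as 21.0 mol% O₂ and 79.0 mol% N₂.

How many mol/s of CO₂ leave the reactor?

227 mol/s

Stoichiometric O₂ = 0.5 × 323 = 161.5 mol/s; O₂ fed = 161.5 × 1.499 = 242.1 mol/s.
N₂ fed = 242.1 × 79/21 = 910.7 mol/s.
Fuel reacted = 0.702 × 323 → ξ = 226.7 mol/s.
Outlet (n = n₀ + ν ξ):
  CO: 323 − 1(226.7) = 96.25
  O₂: 242.1 − 0.5(226.7) = 128.7
  N₂: 910.7 (inert)
  CO₂: 0 + 1(226.7) = 226.7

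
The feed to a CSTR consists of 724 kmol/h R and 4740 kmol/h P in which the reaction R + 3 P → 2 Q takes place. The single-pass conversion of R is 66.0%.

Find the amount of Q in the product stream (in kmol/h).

R reacted = 0.66 × 724 = 477.8 kmol/h; ν_R = −1, so ξ = 477.8/1 = 477.8 kmol/h.
Outlet amounts (n = n₀ + ν ξ):
  R: 724 − 1(477.8) = 246.2
  P: 4740 − 3(477.8) = 3306
  Q: 0 + 2(477.8) = 955.7

956 kmol/h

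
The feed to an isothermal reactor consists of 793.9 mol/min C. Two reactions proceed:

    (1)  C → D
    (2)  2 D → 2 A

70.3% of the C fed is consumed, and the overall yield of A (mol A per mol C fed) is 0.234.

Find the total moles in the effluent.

794 mol/min

Conversion of C: C consumed = 1ξ₁ = 0.703 × 793.9 → ξ₁ = 558.1 mol/min.
Yield of A: 2ξ₂ / 793.9 = 0.234 → ξ₂ = 92.89 mol/min.
Outlet amounts (n = n₀ + Σ ν·ξ):
  C: 793.9 − 1(558.1) = 235.8
  D: 0 + 1(558.1) − 2(92.89) = 372.3
  A: 0 + 2(92.89) = 185.8
Total out = 235.8 + 372.3 + 185.8 = 793.9 mol/min.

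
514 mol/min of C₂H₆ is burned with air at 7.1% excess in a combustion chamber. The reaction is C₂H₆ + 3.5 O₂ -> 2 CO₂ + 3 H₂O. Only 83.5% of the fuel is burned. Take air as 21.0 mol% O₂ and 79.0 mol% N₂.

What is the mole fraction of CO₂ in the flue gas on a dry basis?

0.0996

Stoichiometric O₂ = 3.5 × 514 = 1799 mol/min; O₂ fed = 1799 × 1.071 = 1927 mol/min.
N₂ fed = 1927 × 79/21 = 7248 mol/min.
Fuel reacted = 0.835 × 514 → ξ = 429.2 mol/min.
Outlet (n = n₀ + ν ξ):
  C₂H₆: 514 − 1(429.2) = 84.81
  O₂: 1927 − 3.5(429.2) = 424.6
  N₂: 7248 (inert)
  CO₂: 0 + 2(429.2) = 858.4
  H₂O: 0 + 3(429.2) = 1288
Dry total = 8616 mol/min; y_CO₂ (dry) = 858.4 / 8616 = 0.09963.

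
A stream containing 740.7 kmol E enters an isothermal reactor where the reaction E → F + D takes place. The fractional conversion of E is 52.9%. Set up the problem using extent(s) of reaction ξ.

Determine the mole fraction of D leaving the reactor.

E reacted = 0.529 × 740.7 = 391.8 kmol; ν_E = −1, so ξ = 391.8/1 = 391.8 kmol.
Outlet amounts (n = n₀ + ν ξ):
  E: 740.7 − 1(391.8) = 348.9
  F: 0 + 1(391.8) = 391.8
  D: 0 + 1(391.8) = 391.8
Total out = 1133 kmol; y_D = 391.8 / 1133 = 0.346.

0.346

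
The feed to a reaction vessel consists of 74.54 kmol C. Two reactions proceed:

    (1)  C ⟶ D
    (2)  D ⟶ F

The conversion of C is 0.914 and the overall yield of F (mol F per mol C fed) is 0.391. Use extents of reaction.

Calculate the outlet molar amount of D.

Conversion of C: C consumed = 1ξ₁ = 0.914 × 74.54 → ξ₁ = 68.13 kmol.
Yield of F: 1ξ₂ / 74.54 = 0.391 → ξ₂ = 29.15 kmol.
Outlet amounts (n = n₀ + Σ ν·ξ):
  C: 74.54 − 1(68.13) = 6.41
  D: 0 + 1(68.13) − 1(29.15) = 38.98
  F: 0 + 1(29.15) = 29.15

39 kmol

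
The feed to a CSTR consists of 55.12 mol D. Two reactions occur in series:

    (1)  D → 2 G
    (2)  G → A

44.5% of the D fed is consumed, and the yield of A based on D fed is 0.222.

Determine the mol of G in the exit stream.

Conversion of D: D consumed = 1ξ₁ = 0.445 × 55.12 → ξ₁ = 24.53 mol.
Yield of A: 1ξ₂ / 55.12 = 0.222 → ξ₂ = 12.24 mol.
Outlet amounts (n = n₀ + Σ ν·ξ):
  D: 55.12 − 1(24.53) = 30.59
  G: 0 + 2(24.53) − 1(12.24) = 36.82
  A: 0 + 1(12.24) = 12.24

36.8 mol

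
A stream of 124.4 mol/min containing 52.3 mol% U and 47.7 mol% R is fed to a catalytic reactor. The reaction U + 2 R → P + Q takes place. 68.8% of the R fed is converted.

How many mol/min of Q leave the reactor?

20.4 mol/min

R reacted = 0.688 × 59.34 = 40.83 mol/min; ν_R = −2, so ξ = 40.83/2 = 20.41 mol/min.
Outlet amounts (n = n₀ + ν ξ):
  U: 65.06 − 1(20.41) = 44.65
  R: 59.34 − 2(20.41) = 18.51
  P: 0 + 1(20.41) = 20.41
  Q: 0 + 1(20.41) = 20.41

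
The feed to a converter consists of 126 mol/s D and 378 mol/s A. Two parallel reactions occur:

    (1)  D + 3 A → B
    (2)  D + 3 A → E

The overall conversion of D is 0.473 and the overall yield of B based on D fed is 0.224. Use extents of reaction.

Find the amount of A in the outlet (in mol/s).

Yield of B: 1ξ₁ / 126 = 0.224 → ξ₁ = 28.22 mol/s.
Conversion of D: 1ξ₁ + 1ξ₂ = 0.473 × 126 = 59.6 → ξ₂ = 31.37 mol/s.
Outlet amounts (n = n₀ + Σ ν·ξ):
  D: 126 − 1(28.22) − 1(31.37) = 66.4
  A: 378 − 3(28.22) − 3(31.37) = 199.2
  B: 0 + 1(28.22) = 28.22
  E: 0 + 1(31.37) = 31.37

199 mol/s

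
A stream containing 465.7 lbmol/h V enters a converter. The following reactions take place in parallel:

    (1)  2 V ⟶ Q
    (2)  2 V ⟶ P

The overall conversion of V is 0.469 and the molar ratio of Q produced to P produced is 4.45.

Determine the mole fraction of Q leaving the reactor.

0.25

Conversion of V: V consumed = 0.469 × 465.7 = 218.4 lbmol/h = 2ξ₁ + 2ξ₂.
Selectivity: 1ξ₁ / (1ξ₂) = 4.45 → ξ₁ = 4.45 ξ₂.
Substitute: (2·4.45 + 2) ξ₂ = 218.4 → ξ₂ = 20.04 lbmol/h, ξ₁ = 89.17 lbmol/h.
Outlet amounts (n = n₀ + Σ ν·ξ):
  V: 465.7 − 2(89.17) − 2(20.04) = 247.3
  Q: 0 + 1(89.17) = 89.17
  P: 0 + 1(20.04) = 20.04
Total out = 356.5 lbmol/h; y_Q = 89.17 / 356.5 = 0.2501.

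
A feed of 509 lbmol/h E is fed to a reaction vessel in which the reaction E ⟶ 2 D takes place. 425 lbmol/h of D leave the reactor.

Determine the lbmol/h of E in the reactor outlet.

For D: n = n₀ + 2ξ → 425 = 0 + 2ξ, giving ξ = 212.5 lbmol/h.
Outlet amounts (n = n₀ + ν ξ):
  E: 509 − 1(212.5) = 296.5
  D: 0 + 2(212.5) = 425

296 lbmol/h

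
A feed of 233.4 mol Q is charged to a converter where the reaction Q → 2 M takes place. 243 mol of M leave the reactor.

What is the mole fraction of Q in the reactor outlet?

For M: n = n₀ + 2ξ → 243 = 0 + 2ξ, giving ξ = 121.5 mol.
Outlet amounts (n = n₀ + ν ξ):
  Q: 233.4 − 1(121.5) = 111.9
  M: 0 + 2(121.5) = 243
Total out = 354.9 mol; y_Q = 111.9 / 354.9 = 0.3153.

0.315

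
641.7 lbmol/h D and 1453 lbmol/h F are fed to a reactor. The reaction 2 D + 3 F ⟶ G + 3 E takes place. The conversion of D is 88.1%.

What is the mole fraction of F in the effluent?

D reacted = 0.881 × 641.7 = 565.3 lbmol/h; ν_D = −2, so ξ = 565.3/2 = 282.7 lbmol/h.
Outlet amounts (n = n₀ + ν ξ):
  D: 641.7 − 2(282.7) = 76.36
  F: 1453 − 3(282.7) = 605
  G: 0 + 1(282.7) = 282.7
  E: 0 + 3(282.7) = 848
Total out = 1812 lbmol/h; y_F = 605 / 1812 = 0.3339.

0.334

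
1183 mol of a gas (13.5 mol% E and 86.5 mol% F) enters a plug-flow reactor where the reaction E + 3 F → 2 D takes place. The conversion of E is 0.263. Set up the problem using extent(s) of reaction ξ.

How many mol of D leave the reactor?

84 mol

E reacted = 0.263 × 159.7 = 42 mol; ν_E = −1, so ξ = 42/1 = 42 mol.
Outlet amounts (n = n₀ + ν ξ):
  E: 159.7 − 1(42) = 117.7
  F: 1023 − 3(42) = 897.3
  D: 0 + 2(42) = 84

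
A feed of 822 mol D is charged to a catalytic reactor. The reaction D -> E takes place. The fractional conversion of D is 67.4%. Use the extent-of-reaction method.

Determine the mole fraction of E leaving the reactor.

D reacted = 0.674 × 822 = 554 mol; ν_D = −1, so ξ = 554/1 = 554 mol.
Outlet amounts (n = n₀ + ν ξ):
  D: 822 − 1(554) = 268
  E: 0 + 1(554) = 554
Total out = 822 mol; y_E = 554 / 822 = 0.674.

0.674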